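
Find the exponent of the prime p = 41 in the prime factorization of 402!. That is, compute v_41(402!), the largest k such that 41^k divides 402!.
v_41(402!) = 9

Legendre's formula: v_p(n!) = Σ_{k ≥ 1} ⌊n / p^k⌋. For p = 41, n = 402, the terms are:
  ⌊402/41^1⌋ = ⌊402/41⌋ = 9
(the next term ⌊402/41^2⌋ = 0, terminating the sum). Summing: v_41(402!) = 9 = 9.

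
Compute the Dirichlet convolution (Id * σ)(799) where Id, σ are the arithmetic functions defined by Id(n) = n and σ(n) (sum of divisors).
(Id * σ)(799) = 3325

Divisors of 799: [1, 17, 47, 799]. For each d | 799:
  d = 1: Id(1) · σ(799/1) = 1 · 864 = 864
  d = 17: Id(17) · σ(799/17) = 17 · 48 = 816
  d = 47: Id(47) · σ(799/47) = 47 · 18 = 846
  d = 799: Id(799) · σ(799/799) = 799 · 1 = 799
Summing: (Id * σ)(799) = 864 + 816 + 846 + 799 = 3325.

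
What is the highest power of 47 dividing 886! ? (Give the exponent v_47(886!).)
v_47(886!) = 18

Legendre's formula: v_p(n!) = Σ_{k ≥ 1} ⌊n / p^k⌋. For p = 47, n = 886, the terms are:
  ⌊886/47^1⌋ = ⌊886/47⌋ = 18
(the next term ⌊886/47^2⌋ = 0, terminating the sum). Summing: v_47(886!) = 18 = 18.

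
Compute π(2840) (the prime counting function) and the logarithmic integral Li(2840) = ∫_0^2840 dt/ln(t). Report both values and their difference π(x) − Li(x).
π(2840) = 412;  Li(2840) ≈ 422.71;  π(x) − Li(x) ≈ -10.71.

Direct count of primes ≤ 2840 gives π(2840) = 412. Numerical evaluation of the logarithmic integral gives Li(2840) ≈ 422.71. The difference π(x) − Li(x) ≈ -10.71 is typically negative for small/moderate x (Li(x) overestimates), though Littlewood's theorem shows this sign changes infinitely often.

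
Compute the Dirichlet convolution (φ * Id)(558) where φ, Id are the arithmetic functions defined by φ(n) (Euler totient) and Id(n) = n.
(φ * Id)(558) = 3843

Divisors of 558: [1, 2, 3, 6, 9, 18, 31, 62, 93, 186, 279, 558]. For each d | 558:
  d = 1: φ(1) · Id(558/1) = 1 · 558 = 558
  d = 2: φ(2) · Id(558/2) = 1 · 279 = 279
  d = 3: φ(3) · Id(558/3) = 2 · 186 = 372
  d = 6: φ(6) · Id(558/6) = 2 · 93 = 186
  d = 9: φ(9) · Id(558/9) = 6 · 62 = 372
  d = 18: φ(18) · Id(558/18) = 6 · 31 = 186
  d = 31: φ(31) · Id(558/31) = 30 · 18 = 540
  d = 62: φ(62) · Id(558/62) = 30 · 9 = 270
  d = 93: φ(93) · Id(558/93) = 60 · 6 = 360
  d = 186: φ(186) · Id(558/186) = 60 · 3 = 180
  d = 279: φ(279) · Id(558/279) = 180 · 2 = 360
  d = 558: φ(558) · Id(558/558) = 180 · 1 = 180
Summing: (φ * Id)(558) = 558 + 279 + 372 + 186 + 372 + 186 + 540 + 270 + 360 + 180 + 360 + 180 = 3843.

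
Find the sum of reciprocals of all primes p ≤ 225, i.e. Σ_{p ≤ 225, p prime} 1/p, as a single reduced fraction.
Σ 1/p = 718699639327957473429492425322377115938612460993073775465130392853544377727917042657991/367009731827331916465034565550136732339800312955331782619462457039988073311157667212930

π(225) = 48, so the primes ≤ 225 are [2, 3, 5, 7, 11, 13, 17, 19, 23, 29, 31, 37, 41, 43, 47, 53, 59, 61, 67, 71, 73, 79, 83, 89, 97, 101, 103, 107, 109, 113, 127, 131, 137, 139, 149, 151, 157, 163, 167, 173, 179, 181, 191, 193, 197, 199, 211, 223]. Summing 1/p over these primes: 718699639327957473429492425322377115938612460993073775465130392853544377727917042657991/367009731827331916465034565550136732339800312955331782619462457039988073311157667212930 ≈ 1.9583. Mertens estimate ln ln(225) + 0.2615 ≈ 1.9509.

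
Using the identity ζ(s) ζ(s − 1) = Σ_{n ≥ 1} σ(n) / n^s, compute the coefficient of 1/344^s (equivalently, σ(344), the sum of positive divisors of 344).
σ(344) = 660

In the product (Σ m^0/m^s)(Σ k / k^s) = Σ (Σ_{d | n} d) / n^s, the coefficient of 1/n^s is σ(n) = Σ_{d | n} d. For n = 344, divisors are [1, 2, 4, 8, 43, 86, 172, 344]; summing: σ(344) = 660.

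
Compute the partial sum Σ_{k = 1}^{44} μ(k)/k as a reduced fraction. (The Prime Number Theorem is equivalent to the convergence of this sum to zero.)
Σ μ(k)/k = -137190436674212/6541380665835015

Values of μ(k) for 1 ≤ k ≤ 44: μ(1) = 1, μ(2) = -1, μ(3) = -1, μ(5) = -1, μ(6) = 1, μ(7) = -1, μ(10) = 1, μ(11) = -1, μ(13) = -1, μ(14) = 1, μ(15) = 1, μ(17) = -1, μ(19) = -1, μ(21) = 1, μ(22) = 1, μ(23) = -1, μ(26) = 1, μ(29) = -1, μ(30) = -1, μ(31) = -1, μ(33) = 1, μ(34) = 1, μ(35) = 1, μ(37) = -1, μ(38) = 1, μ(39) = 1, μ(41) = -1, μ(42) = -1, μ(43) = -1, with μ = 0 on non-squarefree integers. Summing μ(k)/k for k where μ(k) ≠ 0 gives -137190436674212/6541380665835015 ≈ -0.0210. (PNT ⟺ this sum → 0 as n → ∞.)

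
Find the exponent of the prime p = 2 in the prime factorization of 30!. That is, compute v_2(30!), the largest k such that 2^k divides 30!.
v_2(30!) = 26

Legendre's formula: v_p(n!) = Σ_{k ≥ 1} ⌊n / p^k⌋. For p = 2, n = 30, the terms are:
  ⌊30/2^1⌋ = ⌊30/2⌋ = 15
  ⌊30/2^2⌋ = ⌊30/4⌋ = 7
  ⌊30/2^3⌋ = ⌊30/8⌋ = 3
  ⌊30/2^4⌋ = ⌊30/16⌋ = 1
(the next term ⌊30/2^5⌋ = 0, terminating the sum). Summing: v_2(30!) = 15 + 7 + 3 + 1 = 26.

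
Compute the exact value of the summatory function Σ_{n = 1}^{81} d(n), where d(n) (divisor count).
Σ_{n ≤ 81} d(n) = 373

Compute d(n) for each 1 ≤ n ≤ 81: d(1) = 1, d(2) = 2, d(3) = 2, d(4) = 3, d(5) = 2, d(6) = 4, d(7) = 2, d(8) = 4, d(9) = 3, d(10) = 4, d(11) = 2, d(12) = 6, d(13) = 2, d(14) = 4, d(15) = 4, d(16) = 5, d(17) = 2, d(18) = 6, d(19) = 2, d(20) = 6, d(21) = 4, d(22) = 4, d(23) = 2, d(24) = 8, d(25) = 3, d(26) = 4, d(27) = 4, d(28) = 6, d(29) = 2, d(30) = 8, d(31) = 2, d(32) = 6, d(33) = 4, d(34) = 4, d(35) = 4, d(36) = 9, d(37) = 2, d(38) = 4, d(39) = 4, d(40) = 8, d(41) = 2, d(42) = 8, d(43) = 2, d(44) = 6, d(45) = 6, d(46) = 4, d(47) = 2, d(48) = 10, d(49) = 3, d(50) = 6, d(51) = 4, d(52) = 6, d(53) = 2, d(54) = 8, d(55) = 4, d(56) = 8, d(57) = 4, d(58) = 4, d(59) = 2, d(60) = 12, d(61) = 2, d(62) = 4, d(63) = 6, d(64) = 7, d(65) = 4, d(66) = 8, d(67) = 2, d(68) = 6, d(69) = 4, d(70) = 8, d(71) = 2, d(72) = 12, d(73) = 2, d(74) = 4, d(75) = 6, d(76) = 6, d(77) = 4, d(78) = 8, d(79) = 2, d(80) = 10, d(81) = 5. Summing all 81 values: 373. (Dirichlet's divisor formula: Σ_{n ≤ x} d(n) = x ln(x) + (2γ − 1) x + O(√x). For x = 81, the asymptotic estimate is ≈ 368.46.)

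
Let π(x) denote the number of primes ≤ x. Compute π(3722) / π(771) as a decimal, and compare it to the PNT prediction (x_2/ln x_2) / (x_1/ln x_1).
π(3722)/π(771) = 519/136 ≈ 3.8162;  PNT prediction ≈ 3.9031.

π(771) = 136 and π(3722) = 519, so π(3722)/π(771) ≈ 3.8162. The PNT-predicted ratio is (3722/ln(3722)) / (771/ln(771)) ≈ 3.9031. The two agree to within a few percent, as expected.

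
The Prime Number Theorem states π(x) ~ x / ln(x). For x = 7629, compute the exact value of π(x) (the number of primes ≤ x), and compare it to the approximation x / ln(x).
π(7629) = 968;  x/ln(x) ≈ 853.38;  relative error ≈ 11.84%.

Directly count primes up to 7629: π(7629) = 968. The PNT approximation gives 7629/ln(7629) ≈ 7629/8.93971 ≈ 853.38. Relative error (π(x) − x/ln(x)) / π(x) ≈ 11.84%; the approximation is known to undercount slightly (Li(x) is a better estimate).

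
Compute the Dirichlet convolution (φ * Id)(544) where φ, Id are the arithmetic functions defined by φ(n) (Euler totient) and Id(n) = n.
(φ * Id)(544) = 3696

Divisors of 544: [1, 2, 4, 8, 16, 17, 32, 34, 68, 136, 272, 544]. For each d | 544:
  d = 1: φ(1) · Id(544/1) = 1 · 544 = 544
  d = 2: φ(2) · Id(544/2) = 1 · 272 = 272
  d = 4: φ(4) · Id(544/4) = 2 · 136 = 272
  d = 8: φ(8) · Id(544/8) = 4 · 68 = 272
  d = 16: φ(16) · Id(544/16) = 8 · 34 = 272
  d = 17: φ(17) · Id(544/17) = 16 · 32 = 512
  d = 32: φ(32) · Id(544/32) = 16 · 17 = 272
  d = 34: φ(34) · Id(544/34) = 16 · 16 = 256
  d = 68: φ(68) · Id(544/68) = 32 · 8 = 256
  d = 136: φ(136) · Id(544/136) = 64 · 4 = 256
  d = 272: φ(272) · Id(544/272) = 128 · 2 = 256
  d = 544: φ(544) · Id(544/544) = 256 · 1 = 256
Summing: (φ * Id)(544) = 544 + 272 + 272 + 272 + 272 + 512 + 272 + 256 + 256 + 256 + 256 + 256 = 3696.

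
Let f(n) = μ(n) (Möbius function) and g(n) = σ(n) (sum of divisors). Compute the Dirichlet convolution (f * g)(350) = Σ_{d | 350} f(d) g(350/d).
(μ * σ)(350) = 350

Divisors of 350: [1, 2, 5, 7, 10, 14, 25, 35, 50, 70, 175, 350]. For each d | 350:
  d = 1: μ(1) · σ(350/1) = 1 · 744 = 744
  d = 2: μ(2) · σ(350/2) = -1 · 248 = -248
  d = 5: μ(5) · σ(350/5) = -1 · 144 = -144
  d = 7: μ(7) · σ(350/7) = -1 · 93 = -93
  d = 10: μ(10) · σ(350/10) = 1 · 48 = 48
  d = 14: μ(14) · σ(350/14) = 1 · 31 = 31
  d = 25: μ(25) · σ(350/25) = 0 · 24 = 0
  d = 35: μ(35) · σ(350/35) = 1 · 18 = 18
  d = 50: μ(50) · σ(350/50) = 0 · 8 = 0
  d = 70: μ(70) · σ(350/70) = -1 · 6 = -6
  d = 175: μ(175) · σ(350/175) = 0 · 3 = 0
  d = 350: μ(350) · σ(350/350) = 0 · 1 = 0
Summing: (μ * σ)(350) = 744 + -248 + -144 + -93 + 48 + 31 + 0 + 18 + 0 + -6 + 0 + 0 = 350.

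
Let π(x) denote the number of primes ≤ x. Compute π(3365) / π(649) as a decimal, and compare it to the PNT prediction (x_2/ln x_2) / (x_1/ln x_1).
π(3365)/π(649) = 474/118 ≈ 4.0169;  PNT prediction ≈ 4.1342.

π(649) = 118 and π(3365) = 474, so π(3365)/π(649) ≈ 4.0169. The PNT-predicted ratio is (3365/ln(3365)) / (649/ln(649)) ≈ 4.1342. The two agree to within a few percent, as expected.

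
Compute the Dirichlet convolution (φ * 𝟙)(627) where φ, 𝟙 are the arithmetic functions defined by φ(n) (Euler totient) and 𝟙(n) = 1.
(φ * 𝟙)(627) = 627

Divisors of 627: [1, 3, 11, 19, 33, 57, 209, 627]. For each d | 627:
  d = 1: φ(1) · 𝟙(627/1) = 1 · 1 = 1
  d = 3: φ(3) · 𝟙(627/3) = 2 · 1 = 2
  d = 11: φ(11) · 𝟙(627/11) = 10 · 1 = 10
  d = 19: φ(19) · 𝟙(627/19) = 18 · 1 = 18
  d = 33: φ(33) · 𝟙(627/33) = 20 · 1 = 20
  d = 57: φ(57) · 𝟙(627/57) = 36 · 1 = 36
  d = 209: φ(209) · 𝟙(627/209) = 180 · 1 = 180
  d = 627: φ(627) · 𝟙(627/627) = 360 · 1 = 360
Summing: (φ * 𝟙)(627) = 1 + 2 + 10 + 18 + 20 + 36 + 180 + 360 = 627.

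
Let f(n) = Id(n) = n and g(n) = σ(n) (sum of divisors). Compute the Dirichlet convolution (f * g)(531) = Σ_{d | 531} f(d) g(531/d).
(Id * σ)(531) = 4046

Divisors of 531: [1, 3, 9, 59, 177, 531]. For each d | 531:
  d = 1: Id(1) · σ(531/1) = 1 · 780 = 780
  d = 3: Id(3) · σ(531/3) = 3 · 240 = 720
  d = 9: Id(9) · σ(531/9) = 9 · 60 = 540
  d = 59: Id(59) · σ(531/59) = 59 · 13 = 767
  d = 177: Id(177) · σ(531/177) = 177 · 4 = 708
  d = 531: Id(531) · σ(531/531) = 531 · 1 = 531
Summing: (Id * σ)(531) = 780 + 720 + 540 + 767 + 708 + 531 = 4046.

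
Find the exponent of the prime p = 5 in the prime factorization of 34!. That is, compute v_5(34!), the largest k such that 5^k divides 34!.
v_5(34!) = 7

Legendre's formula: v_p(n!) = Σ_{k ≥ 1} ⌊n / p^k⌋. For p = 5, n = 34, the terms are:
  ⌊34/5^1⌋ = ⌊34/5⌋ = 6
  ⌊34/5^2⌋ = ⌊34/25⌋ = 1
(the next term ⌊34/5^3⌋ = 0, terminating the sum). Summing: v_5(34!) = 6 + 1 = 7.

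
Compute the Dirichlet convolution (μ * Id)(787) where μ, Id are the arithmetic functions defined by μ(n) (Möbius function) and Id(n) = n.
(μ * Id)(787) = 786

Divisors of 787: [1, 787]. For each d | 787:
  d = 1: μ(1) · Id(787/1) = 1 · 787 = 787
  d = 787: μ(787) · Id(787/787) = -1 · 1 = -1
Summing: (μ * Id)(787) = 787 + -1 = 786.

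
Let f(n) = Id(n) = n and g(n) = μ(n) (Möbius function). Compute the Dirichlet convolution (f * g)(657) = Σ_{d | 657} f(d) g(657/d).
(Id * μ)(657) = 432

Divisors of 657: [1, 3, 9, 73, 219, 657]. For each d | 657:
  d = 1: Id(1) · μ(657/1) = 1 · 0 = 0
  d = 3: Id(3) · μ(657/3) = 3 · 1 = 3
  d = 9: Id(9) · μ(657/9) = 9 · -1 = -9
  d = 73: Id(73) · μ(657/73) = 73 · 0 = 0
  d = 219: Id(219) · μ(657/219) = 219 · -1 = -219
  d = 657: Id(657) · μ(657/657) = 657 · 1 = 657
Summing: (Id * μ)(657) = 0 + 3 + -9 + 0 + -219 + 657 = 432.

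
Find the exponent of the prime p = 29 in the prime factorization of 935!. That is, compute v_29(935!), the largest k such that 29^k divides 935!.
v_29(935!) = 33

Legendre's formula: v_p(n!) = Σ_{k ≥ 1} ⌊n / p^k⌋. For p = 29, n = 935, the terms are:
  ⌊935/29^1⌋ = ⌊935/29⌋ = 32
  ⌊935/29^2⌋ = ⌊935/841⌋ = 1
(the next term ⌊935/29^3⌋ = 0, terminating the sum). Summing: v_29(935!) = 32 + 1 = 33.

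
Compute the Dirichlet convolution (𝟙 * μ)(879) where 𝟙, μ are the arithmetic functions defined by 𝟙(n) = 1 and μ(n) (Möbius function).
(𝟙 * μ)(879) = 0

Divisors of 879: [1, 3, 293, 879]. For each d | 879:
  d = 1: 𝟙(1) · μ(879/1) = 1 · 1 = 1
  d = 3: 𝟙(3) · μ(879/3) = 1 · -1 = -1
  d = 293: 𝟙(293) · μ(879/293) = 1 · -1 = -1
  d = 879: 𝟙(879) · μ(879/879) = 1 · 1 = 1
Summing: (𝟙 * μ)(879) = 1 + -1 + -1 + 1 = 0.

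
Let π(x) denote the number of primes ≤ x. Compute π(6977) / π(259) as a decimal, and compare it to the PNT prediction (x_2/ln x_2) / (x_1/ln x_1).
π(6977)/π(259) = 897/55 ≈ 16.3091;  PNT prediction ≈ 16.9135.

π(259) = 55 and π(6977) = 897, so π(6977)/π(259) ≈ 16.3091. The PNT-predicted ratio is (6977/ln(6977)) / (259/ln(259)) ≈ 16.9135. The two agree to within a few percent, as expected.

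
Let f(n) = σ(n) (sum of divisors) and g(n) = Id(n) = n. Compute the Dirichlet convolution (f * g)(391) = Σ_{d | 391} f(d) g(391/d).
(σ * Id)(391) = 1645

Divisors of 391: [1, 17, 23, 391]. For each d | 391:
  d = 1: σ(1) · Id(391/1) = 1 · 391 = 391
  d = 17: σ(17) · Id(391/17) = 18 · 23 = 414
  d = 23: σ(23) · Id(391/23) = 24 · 17 = 408
  d = 391: σ(391) · Id(391/391) = 432 · 1 = 432
Summing: (σ * Id)(391) = 391 + 414 + 408 + 432 = 1645.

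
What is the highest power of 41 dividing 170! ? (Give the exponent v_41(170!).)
v_41(170!) = 4

Legendre's formula: v_p(n!) = Σ_{k ≥ 1} ⌊n / p^k⌋. For p = 41, n = 170, the terms are:
  ⌊170/41^1⌋ = ⌊170/41⌋ = 4
(the next term ⌊170/41^2⌋ = 0, terminating the sum). Summing: v_41(170!) = 4 = 4.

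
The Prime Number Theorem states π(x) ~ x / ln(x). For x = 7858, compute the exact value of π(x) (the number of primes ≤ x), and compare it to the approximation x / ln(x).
π(7858) = 992;  x/ln(x) ≈ 876.10;  relative error ≈ 11.68%.

Directly count primes up to 7858: π(7858) = 992. The PNT approximation gives 7858/ln(7858) ≈ 7858/8.96929 ≈ 876.10. Relative error (π(x) − x/ln(x)) / π(x) ≈ 11.68%; the approximation is known to undercount slightly (Li(x) is a better estimate).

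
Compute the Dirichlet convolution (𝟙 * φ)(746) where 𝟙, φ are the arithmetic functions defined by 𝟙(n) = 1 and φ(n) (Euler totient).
(𝟙 * φ)(746) = 746

Divisors of 746: [1, 2, 373, 746]. For each d | 746:
  d = 1: 𝟙(1) · φ(746/1) = 1 · 372 = 372
  d = 2: 𝟙(2) · φ(746/2) = 1 · 372 = 372
  d = 373: 𝟙(373) · φ(746/373) = 1 · 1 = 1
  d = 746: 𝟙(746) · φ(746/746) = 1 · 1 = 1
Summing: (𝟙 * φ)(746) = 372 + 372 + 1 + 1 = 746.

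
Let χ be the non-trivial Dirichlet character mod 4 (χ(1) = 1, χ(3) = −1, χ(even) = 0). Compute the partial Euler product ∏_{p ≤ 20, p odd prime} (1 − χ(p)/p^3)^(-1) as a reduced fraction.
∏ = 2463517706231725/2542314678779904

The odd primes p ≤ 20 are [3, 5, 7, 11, 13, 17, 19]. For each, χ(p) = 1 if p ≡ 1 mod 4, χ(p) = −1 if p ≡ 3 mod 4. Taking (1 − χ(p)/p^3)^(-1) = p^3/(p^3 − χ(p)): (1 − (-1)/3^3)^(-1) · (1 − (1)/5^3)^(-1) · (1 − (-1)/7^3)^(-1) · (1 − (-1)/11^3)^(-1) · (1 − (1)/13^3)^(-1) · (1 − (1)/17^3)^(-1) · (1 − (-1)/19^3)^(-1) = 2463517706231725/2542314678779904.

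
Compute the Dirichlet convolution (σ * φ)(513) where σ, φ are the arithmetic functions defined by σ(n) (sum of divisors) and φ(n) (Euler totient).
(σ * φ)(513) = 4104

Divisors of 513: [1, 3, 9, 19, 27, 57, 171, 513]. For each d | 513:
  d = 1: σ(1) · φ(513/1) = 1 · 324 = 324
  d = 3: σ(3) · φ(513/3) = 4 · 108 = 432
  d = 9: σ(9) · φ(513/9) = 13 · 36 = 468
  d = 19: σ(19) · φ(513/19) = 20 · 18 = 360
  d = 27: σ(27) · φ(513/27) = 40 · 18 = 720
  d = 57: σ(57) · φ(513/57) = 80 · 6 = 480
  d = 171: σ(171) · φ(513/171) = 260 · 2 = 520
  d = 513: σ(513) · φ(513/513) = 800 · 1 = 800
Summing: (σ * φ)(513) = 324 + 432 + 468 + 360 + 720 + 480 + 520 + 800 = 4104.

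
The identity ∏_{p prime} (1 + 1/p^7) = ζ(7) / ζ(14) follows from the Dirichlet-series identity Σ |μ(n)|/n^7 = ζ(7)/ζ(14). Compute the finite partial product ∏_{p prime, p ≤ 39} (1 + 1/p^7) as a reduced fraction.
∏ = 228018297549409144061012751313154880100808796638571013381923478410878979964928/226144123234654878853445211850814351110881099376313221108562837934941141853125

The primes p ≤ 39 are [2, 3, 5, 7, 11, 13, 17, 19, 23, 29, 31, 37]. For each, (1 + 1/p^7) = (p^7 + 1)/p^7. Multiplying these fractions over p ∈ [2, 3, 5, 7, 11, 13, 17, 19, 23, 29, 31, 37] gives 228018297549409144061012751313154880100808796638571013381923478410878979964928/226144123234654878853445211850814351110881099376313221108562837934941141853125. (In the limit P → ∞ this tends to ζ(7)/ζ(14).)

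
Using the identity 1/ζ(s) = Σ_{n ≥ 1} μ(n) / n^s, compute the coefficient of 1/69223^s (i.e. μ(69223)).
μ(69223) = 1

Factor n = 69223 = 7 · 11 · 29 · 31. μ(n) = 0 if any exponent ≥ 2 (not squarefree); otherwise μ(n) = (−1)^{ω(n)} where ω(n) is the number of distinct prime factors. Applying: μ(69223) = 1.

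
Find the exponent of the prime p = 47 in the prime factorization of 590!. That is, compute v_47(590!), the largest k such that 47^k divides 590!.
v_47(590!) = 12

Legendre's formula: v_p(n!) = Σ_{k ≥ 1} ⌊n / p^k⌋. For p = 47, n = 590, the terms are:
  ⌊590/47^1⌋ = ⌊590/47⌋ = 12
(the next term ⌊590/47^2⌋ = 0, terminating the sum). Summing: v_47(590!) = 12 = 12.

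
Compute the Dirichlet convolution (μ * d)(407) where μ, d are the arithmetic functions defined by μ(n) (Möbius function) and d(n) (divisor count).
(μ * d)(407) = 1

Divisors of 407: [1, 11, 37, 407]. For each d | 407:
  d = 1: μ(1) · d(407/1) = 1 · 4 = 4
  d = 11: μ(11) · d(407/11) = -1 · 2 = -2
  d = 37: μ(37) · d(407/37) = -1 · 2 = -2
  d = 407: μ(407) · d(407/407) = 1 · 1 = 1
Summing: (μ * d)(407) = 4 + -2 + -2 + 1 = 1.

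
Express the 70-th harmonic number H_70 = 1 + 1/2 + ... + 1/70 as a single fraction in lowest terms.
H_70 = 42535343474848157886823113473/8801320137209899102584580800

Direct summation: H_70 = 1 + 1/2 + ... + 1/70. The least common denominator is lcm(1, ..., 70) = 79211881234889091923261227200; over this denominator the numerator is 79211881234889091923261227200 + 39605940617444545961630613600 + 26403960411629697307753742400 + 19802970308722272980815306800 + 15842376246977818384652245440 + 13201980205814848653876871200 + 11315983033555584560465889600 + 9901485154361136490407653400 + 8801320137209899102584580800 + 7921188123488909192326122720 + 7201080112262644720296475200 + 6600990102907424326938435600 + 6093221633453007071020094400 + 5657991516777792280232944800 + 5280792082325939461550748480 + 4950742577180568245203826700 + 4659522425581711289603601600 + 4400660068604949551292290400 + 4169046380783636417013748800 + 3960594061744454596163061360 + 3771994344518528186821963200 + 3600540056131322360148237600 + 3443994836299525735793966400 + 3300495051453712163469217800 + 3168475249395563676930449088 + 3046610816726503535510047200 + 2933773379069966367528193600 + 2828995758388896140116472400 + 2731444180513416962871076800 + 2640396041162969730775374240 + 2555221975319002965266491200 + 2475371288590284122601913350 + 2400360037420881573432158400 + 2329761212790855644801800800 + 2263196606711116912093177920 + 2200330034302474775646145200 + 2140861654997002484412465600 + 2084523190391818208506874400 + 2031073877817669023673364800 + 1980297030872227298081530680 + 1931997103289977851786859200 + 1885997172259264093410981600 + 1842136772904397486587470400 + 1800270028065661180074118800 + 1760264027441979820516916160 + 1721997418149762867896983200 + 1685359175210406211133217600 + 1650247525726856081734608900 + 1616569004793654937209412800 + 1584237624697781838465224544 + 1553174141860570429867867200 + 1523305408363251767755023600 + 1494563796884699847608702400 + 1466886689534983183764096800 + 1440216022452528944059295040 + 1414497879194448070058236200 + 1389682126927878805671249600 + 1365722090256708481435538400 + 1342574258218459185140020800 + 1320198020581484865387687120 + 1298555430080149047922315200 + 1277610987659501482633245600 + 1257331448172842728940654400 + 1237685644295142061300956675 + 1218644326690601414204018880 + 1200180018710440786716079200 + 1182266884102822267511361600 + 1164880606395427822400900400 + 1147998278766508578597988800 + 1131598303355558456046588960 = 382818091273633420981408021257, so H_70 = 382818091273633420981408021257/79211881234889091923261227200; reducing by gcd(382818091273633420981408021257, 79211881234889091923261227200) = 9 gives 42535343474848157886823113473/8801320137209899102584580800 ≈ 4.83284. (The PNT-adjacent estimate ln(70) + γ ≈ 4.82571 matches within O(1/n).)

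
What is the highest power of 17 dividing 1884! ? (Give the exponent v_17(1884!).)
v_17(1884!) = 116

Legendre's formula: v_p(n!) = Σ_{k ≥ 1} ⌊n / p^k⌋. For p = 17, n = 1884, the terms are:
  ⌊1884/17^1⌋ = ⌊1884/17⌋ = 110
  ⌊1884/17^2⌋ = ⌊1884/289⌋ = 6
(the next term ⌊1884/17^3⌋ = 0, terminating the sum). Summing: v_17(1884!) = 110 + 6 = 116.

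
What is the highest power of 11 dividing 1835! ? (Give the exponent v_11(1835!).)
v_11(1835!) = 182

Legendre's formula: v_p(n!) = Σ_{k ≥ 1} ⌊n / p^k⌋. For p = 11, n = 1835, the terms are:
  ⌊1835/11^1⌋ = ⌊1835/11⌋ = 166
  ⌊1835/11^2⌋ = ⌊1835/121⌋ = 15
  ⌊1835/11^3⌋ = ⌊1835/1331⌋ = 1
(the next term ⌊1835/11^4⌋ = 0, terminating the sum). Summing: v_11(1835!) = 166 + 15 + 1 = 182.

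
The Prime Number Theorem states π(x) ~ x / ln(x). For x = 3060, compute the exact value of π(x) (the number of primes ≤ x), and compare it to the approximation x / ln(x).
π(3060) = 437;  x/ln(x) ≈ 381.25;  relative error ≈ 12.76%.

Directly count primes up to 3060: π(3060) = 437. The PNT approximation gives 3060/ln(3060) ≈ 3060/8.02617 ≈ 381.25. Relative error (π(x) − x/ln(x)) / π(x) ≈ 12.76%; the approximation is known to undercount slightly (Li(x) is a better estimate).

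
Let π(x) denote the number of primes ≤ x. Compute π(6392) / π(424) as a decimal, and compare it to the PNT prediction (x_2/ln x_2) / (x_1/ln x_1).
π(6392)/π(424) = 833/82 ≈ 10.1585;  PNT prediction ≈ 10.4079.

π(424) = 82 and π(6392) = 833, so π(6392)/π(424) ≈ 10.1585. The PNT-predicted ratio is (6392/ln(6392)) / (424/ln(424)) ≈ 10.4079. The two agree to within a few percent, as expected.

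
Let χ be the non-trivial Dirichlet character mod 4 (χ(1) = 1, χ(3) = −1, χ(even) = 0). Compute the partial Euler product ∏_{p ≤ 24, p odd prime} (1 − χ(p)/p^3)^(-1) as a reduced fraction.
∏ = 177358697820836675/183046656872153088

The odd primes p ≤ 24 are [3, 5, 7, 11, 13, 17, 19, 23]. For each, χ(p) = 1 if p ≡ 1 mod 4, χ(p) = −1 if p ≡ 3 mod 4. Taking (1 − χ(p)/p^3)^(-1) = p^3/(p^3 − χ(p)): (1 − (-1)/3^3)^(-1) · (1 − (1)/5^3)^(-1) · (1 − (-1)/7^3)^(-1) · (1 − (-1)/11^3)^(-1) · (1 − (1)/13^3)^(-1) · (1 − (1)/17^3)^(-1) · (1 − (-1)/19^3)^(-1) · (1 − (-1)/23^3)^(-1) = 177358697820836675/183046656872153088.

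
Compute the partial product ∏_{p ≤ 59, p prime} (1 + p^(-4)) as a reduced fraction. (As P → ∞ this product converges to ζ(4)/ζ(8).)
∏ = 268899977463896666211538700535176520374989057685372088116157788269917908013056/249460108221570249996046380281539524912894104533469497356108318512969044025625

The primes p ≤ 59 are [2, 3, 5, 7, 11, 13, 17, 19, 23, 29, 31, 37, 41, 43, 47, 53, 59]. For each, (1 + 1/p^4) = (p^4 + 1)/p^4. Multiplying these fractions over p ∈ [2, 3, 5, 7, 11, 13, 17, 19, 23, 29, 31, 37, 41, 43, 47, 53, 59] gives 268899977463896666211538700535176520374989057685372088116157788269917908013056/249460108221570249996046380281539524912894104533469497356108318512969044025625. (In the limit P → ∞ this tends to ζ(4)/ζ(8).)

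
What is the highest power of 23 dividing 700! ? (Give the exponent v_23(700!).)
v_23(700!) = 31

Legendre's formula: v_p(n!) = Σ_{k ≥ 1} ⌊n / p^k⌋. For p = 23, n = 700, the terms are:
  ⌊700/23^1⌋ = ⌊700/23⌋ = 30
  ⌊700/23^2⌋ = ⌊700/529⌋ = 1
(the next term ⌊700/23^3⌋ = 0, terminating the sum). Summing: v_23(700!) = 30 + 1 = 31.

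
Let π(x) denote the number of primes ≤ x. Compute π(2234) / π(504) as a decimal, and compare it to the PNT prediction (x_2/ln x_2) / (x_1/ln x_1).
π(2234)/π(504) = 331/96 ≈ 3.4479;  PNT prediction ≈ 3.5767.

π(504) = 96 and π(2234) = 331, so π(2234)/π(504) ≈ 3.4479. The PNT-predicted ratio is (2234/ln(2234)) / (504/ln(504)) ≈ 3.5767. The two agree to within a few percent, as expected.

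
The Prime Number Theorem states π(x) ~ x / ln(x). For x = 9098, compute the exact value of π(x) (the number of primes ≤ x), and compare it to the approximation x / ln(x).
π(9098) = 1128;  x/ln(x) ≈ 998.05;  relative error ≈ 11.52%.

Directly count primes up to 9098: π(9098) = 1128. The PNT approximation gives 9098/ln(9098) ≈ 9098/9.11581 ≈ 998.05. Relative error (π(x) − x/ln(x)) / π(x) ≈ 11.52%; the approximation is known to undercount slightly (Li(x) is a better estimate).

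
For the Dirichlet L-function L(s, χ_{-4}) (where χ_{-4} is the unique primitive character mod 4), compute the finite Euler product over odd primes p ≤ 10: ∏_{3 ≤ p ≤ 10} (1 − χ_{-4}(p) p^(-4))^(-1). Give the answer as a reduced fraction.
∏ = 40516875/40968512

The odd primes p ≤ 10 are [3, 5, 7]. For each, χ(p) = 1 if p ≡ 1 mod 4, χ(p) = −1 if p ≡ 3 mod 4. Taking (1 − χ(p)/p^4)^(-1) = p^4/(p^4 − χ(p)): (1 − (-1)/3^4)^(-1) · (1 − (1)/5^4)^(-1) · (1 − (-1)/7^4)^(-1) = 40516875/40968512.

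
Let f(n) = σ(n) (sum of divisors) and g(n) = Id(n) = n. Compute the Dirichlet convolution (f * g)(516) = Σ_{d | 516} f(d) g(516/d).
(σ * Id)(516) = 10353

Divisors of 516: [1, 2, 3, 4, 6, 12, 43, 86, 129, 172, 258, 516]. For each d | 516:
  d = 1: σ(1) · Id(516/1) = 1 · 516 = 516
  d = 2: σ(2) · Id(516/2) = 3 · 258 = 774
  d = 3: σ(3) · Id(516/3) = 4 · 172 = 688
  d = 4: σ(4) · Id(516/4) = 7 · 129 = 903
  d = 6: σ(6) · Id(516/6) = 12 · 86 = 1032
  d = 12: σ(12) · Id(516/12) = 28 · 43 = 1204
  d = 43: σ(43) · Id(516/43) = 44 · 12 = 528
  d = 86: σ(86) · Id(516/86) = 132 · 6 = 792
  d = 129: σ(129) · Id(516/129) = 176 · 4 = 704
  d = 172: σ(172) · Id(516/172) = 308 · 3 = 924
  d = 258: σ(258) · Id(516/258) = 528 · 2 = 1056
  d = 516: σ(516) · Id(516/516) = 1232 · 1 = 1232
Summing: (σ * Id)(516) = 516 + 774 + 688 + 903 + 1032 + 1204 + 528 + 792 + 704 + 924 + 1056 + 1232 = 10353.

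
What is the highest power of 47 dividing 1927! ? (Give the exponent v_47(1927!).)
v_47(1927!) = 41

Legendre's formula: v_p(n!) = Σ_{k ≥ 1} ⌊n / p^k⌋. For p = 47, n = 1927, the terms are:
  ⌊1927/47^1⌋ = ⌊1927/47⌋ = 41
(the next term ⌊1927/47^2⌋ = 0, terminating the sum). Summing: v_47(1927!) = 41 = 41.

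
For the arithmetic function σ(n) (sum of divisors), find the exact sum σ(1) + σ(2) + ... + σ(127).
Σ_{n ≤ 127} σ(n) = 13280

Compute σ(n) for each 1 ≤ n ≤ 127: σ(1) = 1, σ(2) = 3, σ(3) = 4, σ(4) = 7, σ(5) = 6, σ(6) = 12, σ(7) = 8, σ(8) = 15, σ(9) = 13, σ(10) = 18, σ(11) = 12, σ(12) = 28, σ(13) = 14, σ(14) = 24, σ(15) = 24, σ(16) = 31, σ(17) = 18, σ(18) = 39, σ(19) = 20, σ(20) = 42, σ(21) = 32, σ(22) = 36, σ(23) = 24, σ(24) = 60, σ(25) = 31, σ(26) = 42, σ(27) = 40, σ(28) = 56, σ(29) = 30, σ(30) = 72, σ(31) = 32, σ(32) = 63, σ(33) = 48, σ(34) = 54, σ(35) = 48, σ(36) = 91, σ(37) = 38, σ(38) = 60, σ(39) = 56, σ(40) = 90, σ(41) = 42, σ(42) = 96, σ(43) = 44, σ(44) = 84, σ(45) = 78, σ(46) = 72, σ(47) = 48, σ(48) = 124, σ(49) = 57, σ(50) = 93, σ(51) = 72, σ(52) = 98, σ(53) = 54, σ(54) = 120, σ(55) = 72, σ(56) = 120, σ(57) = 80, σ(58) = 90, σ(59) = 60, σ(60) = 168, σ(61) = 62, σ(62) = 96, σ(63) = 104, σ(64) = 127, σ(65) = 84, σ(66) = 144, σ(67) = 68, σ(68) = 126, σ(69) = 96, σ(70) = 144, σ(71) = 72, σ(72) = 195, σ(73) = 74, σ(74) = 114, σ(75) = 124, σ(76) = 140, σ(77) = 96, σ(78) = 168, σ(79) = 80, σ(80) = 186, σ(81) = 121, σ(82) = 126, σ(83) = 84, σ(84) = 224, σ(85) = 108, σ(86) = 132, σ(87) = 120, σ(88) = 180, σ(89) = 90, σ(90) = 234, σ(91) = 112, σ(92) = 168, σ(93) = 128, σ(94) = 144, σ(95) = 120, σ(96) = 252, σ(97) = 98, σ(98) = 171, σ(99) = 156, σ(100) = 217, σ(101) = 102, σ(102) = 216, σ(103) = 104, σ(104) = 210, σ(105) = 192, σ(106) = 162, σ(107) = 108, σ(108) = 280, σ(109) = 110, σ(110) = 216, σ(111) = 152, σ(112) = 248, σ(113) = 114, σ(114) = 240, σ(115) = 144, σ(116) = 210, σ(117) = 182, σ(118) = 180, σ(119) = 144, σ(120) = 360, σ(121) = 133, σ(122) = 186, σ(123) = 168, σ(124) = 224, σ(125) = 156, σ(126) = 312, σ(127) = 128. Summing all 127 values: 13280. (Average order: Σ_{n ≤ x} σ(n) ~ (π²/12) x². For x = 127, (π²/12)·127² ≈ 13265.57.)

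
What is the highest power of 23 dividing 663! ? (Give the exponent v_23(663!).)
v_23(663!) = 29

Legendre's formula: v_p(n!) = Σ_{k ≥ 1} ⌊n / p^k⌋. For p = 23, n = 663, the terms are:
  ⌊663/23^1⌋ = ⌊663/23⌋ = 28
  ⌊663/23^2⌋ = ⌊663/529⌋ = 1
(the next term ⌊663/23^3⌋ = 0, terminating the sum). Summing: v_23(663!) = 28 + 1 = 29.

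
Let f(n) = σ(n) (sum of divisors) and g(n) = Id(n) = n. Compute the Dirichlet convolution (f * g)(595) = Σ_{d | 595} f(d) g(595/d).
(σ * Id)(595) = 5775

Divisors of 595: [1, 5, 7, 17, 35, 85, 119, 595]. For each d | 595:
  d = 1: σ(1) · Id(595/1) = 1 · 595 = 595
  d = 5: σ(5) · Id(595/5) = 6 · 119 = 714
  d = 7: σ(7) · Id(595/7) = 8 · 85 = 680
  d = 17: σ(17) · Id(595/17) = 18 · 35 = 630
  d = 35: σ(35) · Id(595/35) = 48 · 17 = 816
  d = 85: σ(85) · Id(595/85) = 108 · 7 = 756
  d = 119: σ(119) · Id(595/119) = 144 · 5 = 720
  d = 595: σ(595) · Id(595/595) = 864 · 1 = 864
Summing: (σ * Id)(595) = 595 + 714 + 680 + 630 + 816 + 756 + 720 + 864 = 5775.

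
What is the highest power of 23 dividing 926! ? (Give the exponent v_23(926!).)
v_23(926!) = 41

Legendre's formula: v_p(n!) = Σ_{k ≥ 1} ⌊n / p^k⌋. For p = 23, n = 926, the terms are:
  ⌊926/23^1⌋ = ⌊926/23⌋ = 40
  ⌊926/23^2⌋ = ⌊926/529⌋ = 1
(the next term ⌊926/23^3⌋ = 0, terminating the sum). Summing: v_23(926!) = 40 + 1 = 41.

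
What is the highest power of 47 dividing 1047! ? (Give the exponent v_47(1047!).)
v_47(1047!) = 22

Legendre's formula: v_p(n!) = Σ_{k ≥ 1} ⌊n / p^k⌋. For p = 47, n = 1047, the terms are:
  ⌊1047/47^1⌋ = ⌊1047/47⌋ = 22
(the next term ⌊1047/47^2⌋ = 0, terminating the sum). Summing: v_47(1047!) = 22 = 22.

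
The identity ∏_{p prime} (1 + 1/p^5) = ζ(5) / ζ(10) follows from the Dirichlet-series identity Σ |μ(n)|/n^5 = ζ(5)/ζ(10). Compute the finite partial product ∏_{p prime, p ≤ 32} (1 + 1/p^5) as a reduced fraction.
∏ = 63844361159480726970812326794206836752384/61631932954678205462623400894081119262815

The primes p ≤ 32 are [2, 3, 5, 7, 11, 13, 17, 19, 23, 29, 31]. For each, (1 + 1/p^5) = (p^5 + 1)/p^5. Multiplying these fractions over p ∈ [2, 3, 5, 7, 11, 13, 17, 19, 23, 29, 31] gives 63844361159480726970812326794206836752384/61631932954678205462623400894081119262815. (In the limit P → ∞ this tends to ζ(5)/ζ(10).)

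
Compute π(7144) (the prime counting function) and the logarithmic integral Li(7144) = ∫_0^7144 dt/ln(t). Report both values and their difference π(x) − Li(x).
π(7144) = 914;  Li(7144) ≈ 930.58;  π(x) − Li(x) ≈ -16.58.

Direct count of primes ≤ 7144 gives π(7144) = 914. Numerical evaluation of the logarithmic integral gives Li(7144) ≈ 930.58. The difference π(x) − Li(x) ≈ -16.58 is typically negative for small/moderate x (Li(x) overestimates), though Littlewood's theorem shows this sign changes infinitely often.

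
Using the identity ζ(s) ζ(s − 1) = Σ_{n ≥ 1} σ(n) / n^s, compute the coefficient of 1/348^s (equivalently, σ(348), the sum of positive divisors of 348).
σ(348) = 840

In the product (Σ m^0/m^s)(Σ k / k^s) = Σ (Σ_{d | n} d) / n^s, the coefficient of 1/n^s is σ(n) = Σ_{d | n} d. For n = 348, divisors are [1, 2, 3, 4, 6, 12, 29, 58, 87, 116, 174, 348]; summing: σ(348) = 840.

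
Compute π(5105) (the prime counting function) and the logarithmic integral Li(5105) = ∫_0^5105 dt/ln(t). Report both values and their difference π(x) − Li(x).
π(5105) = 682;  Li(5105) ≈ 696.59;  π(x) − Li(x) ≈ -14.59.

Direct count of primes ≤ 5105 gives π(5105) = 682. Numerical evaluation of the logarithmic integral gives Li(5105) ≈ 696.59. The difference π(x) − Li(x) ≈ -14.59 is typically negative for small/moderate x (Li(x) overestimates), though Littlewood's theorem shows this sign changes infinitely often.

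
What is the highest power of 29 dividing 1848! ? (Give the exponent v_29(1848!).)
v_29(1848!) = 65

Legendre's formula: v_p(n!) = Σ_{k ≥ 1} ⌊n / p^k⌋. For p = 29, n = 1848, the terms are:
  ⌊1848/29^1⌋ = ⌊1848/29⌋ = 63
  ⌊1848/29^2⌋ = ⌊1848/841⌋ = 2
(the next term ⌊1848/29^3⌋ = 0, terminating the sum). Summing: v_29(1848!) = 63 + 2 = 65.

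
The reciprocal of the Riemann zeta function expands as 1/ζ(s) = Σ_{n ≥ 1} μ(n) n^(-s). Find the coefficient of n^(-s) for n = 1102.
μ(1102) = -1

Factor n = 1102 = 2 · 19 · 29. μ(n) = 0 if any exponent ≥ 2 (not squarefree); otherwise μ(n) = (−1)^{ω(n)} where ω(n) is the number of distinct prime factors. Applying: μ(1102) = -1.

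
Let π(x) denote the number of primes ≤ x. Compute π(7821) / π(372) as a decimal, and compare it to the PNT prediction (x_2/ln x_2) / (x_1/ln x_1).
π(7821)/π(372) = 988/73 ≈ 13.5342;  PNT prediction ≈ 13.8813.

π(372) = 73 and π(7821) = 988, so π(7821)/π(372) ≈ 13.5342. The PNT-predicted ratio is (7821/ln(7821)) / (372/ln(372)) ≈ 13.8813. The two agree to within a few percent, as expected.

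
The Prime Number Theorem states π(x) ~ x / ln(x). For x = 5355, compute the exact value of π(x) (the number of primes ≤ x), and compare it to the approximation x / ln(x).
π(5355) = 708;  x/ln(x) ≈ 623.71;  relative error ≈ 11.91%.

Directly count primes up to 5355: π(5355) = 708. The PNT approximation gives 5355/ln(5355) ≈ 5355/8.58579 ≈ 623.71. Relative error (π(x) − x/ln(x)) / π(x) ≈ 11.91%; the approximation is known to undercount slightly (Li(x) is a better estimate).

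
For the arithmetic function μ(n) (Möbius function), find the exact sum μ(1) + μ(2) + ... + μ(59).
Σ_{n ≤ 59} μ(n) = -1

Compute μ(n) for each 1 ≤ n ≤ 59: μ(1) = 1, μ(2) = -1, μ(3) = -1, μ(4) = 0, μ(5) = -1, μ(6) = 1, μ(7) = -1, μ(8) = 0, μ(9) = 0, μ(10) = 1, μ(11) = -1, μ(12) = 0, μ(13) = -1, μ(14) = 1, μ(15) = 1, μ(16) = 0, μ(17) = -1, μ(18) = 0, μ(19) = -1, μ(20) = 0, μ(21) = 1, μ(22) = 1, μ(23) = -1, μ(24) = 0, μ(25) = 0, μ(26) = 1, μ(27) = 0, μ(28) = 0, μ(29) = -1, μ(30) = -1, μ(31) = -1, μ(32) = 0, μ(33) = 1, μ(34) = 1, μ(35) = 1, μ(36) = 0, μ(37) = -1, μ(38) = 1, μ(39) = 1, μ(40) = 0, μ(41) = -1, μ(42) = -1, μ(43) = -1, μ(44) = 0, μ(45) = 0, μ(46) = 1, μ(47) = -1, μ(48) = 0, μ(49) = 0, μ(50) = 0, μ(51) = 1, μ(52) = 0, μ(53) = -1, μ(54) = 0, μ(55) = 1, μ(56) = 0, μ(57) = 1, μ(58) = 1, μ(59) = -1. Summing all 59 values: -1. (Mertens function M(x) = Σ_{n ≤ x} μ(n); on average M(x) should be small (PNT ⟺ M(x) = o(x)).)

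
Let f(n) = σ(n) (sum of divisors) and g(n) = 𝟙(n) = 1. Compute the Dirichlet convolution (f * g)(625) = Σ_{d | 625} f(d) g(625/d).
(σ * 𝟙)(625) = 975

Divisors of 625: [1, 5, 25, 125, 625]. For each d | 625:
  d = 1: σ(1) · 𝟙(625/1) = 1 · 1 = 1
  d = 5: σ(5) · 𝟙(625/5) = 6 · 1 = 6
  d = 25: σ(25) · 𝟙(625/25) = 31 · 1 = 31
  d = 125: σ(125) · 𝟙(625/125) = 156 · 1 = 156
  d = 625: σ(625) · 𝟙(625/625) = 781 · 1 = 781
Summing: (σ * 𝟙)(625) = 1 + 6 + 31 + 156 + 781 = 975.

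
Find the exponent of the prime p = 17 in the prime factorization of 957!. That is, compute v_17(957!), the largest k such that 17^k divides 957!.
v_17(957!) = 59

Legendre's formula: v_p(n!) = Σ_{k ≥ 1} ⌊n / p^k⌋. For p = 17, n = 957, the terms are:
  ⌊957/17^1⌋ = ⌊957/17⌋ = 56
  ⌊957/17^2⌋ = ⌊957/289⌋ = 3
(the next term ⌊957/17^3⌋ = 0, terminating the sum). Summing: v_17(957!) = 56 + 3 = 59.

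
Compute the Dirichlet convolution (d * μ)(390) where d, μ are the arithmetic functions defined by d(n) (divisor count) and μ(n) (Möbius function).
(d * μ)(390) = 1

Divisors of 390: [1, 2, 3, 5, 6, 10, 13, 15, 26, 30, 39, 65, 78, 130, 195, 390]. For each d | 390:
  d = 1: d(1) · μ(390/1) = 1 · 1 = 1
  d = 2: d(2) · μ(390/2) = 2 · -1 = -2
  d = 3: d(3) · μ(390/3) = 2 · -1 = -2
  d = 5: d(5) · μ(390/5) = 2 · -1 = -2
  d = 6: d(6) · μ(390/6) = 4 · 1 = 4
  d = 10: d(10) · μ(390/10) = 4 · 1 = 4
  d = 13: d(13) · μ(390/13) = 2 · -1 = -2
  d = 15: d(15) · μ(390/15) = 4 · 1 = 4
  d = 26: d(26) · μ(390/26) = 4 · 1 = 4
  d = 30: d(30) · μ(390/30) = 8 · -1 = -8
  d = 39: d(39) · μ(390/39) = 4 · 1 = 4
  d = 65: d(65) · μ(390/65) = 4 · 1 = 4
  d = 78: d(78) · μ(390/78) = 8 · -1 = -8
  d = 130: d(130) · μ(390/130) = 8 · -1 = -8
  d = 195: d(195) · μ(390/195) = 8 · -1 = -8
  d = 390: d(390) · μ(390/390) = 16 · 1 = 16
Summing: (d * μ)(390) = 1 + -2 + -2 + -2 + 4 + 4 + -2 + 4 + 4 + -8 + 4 + 4 + -8 + -8 + -8 + 16 = 1.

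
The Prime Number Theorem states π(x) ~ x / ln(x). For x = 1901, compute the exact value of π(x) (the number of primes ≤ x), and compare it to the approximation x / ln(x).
π(1901) = 291;  x/ln(x) ≈ 251.78;  relative error ≈ 13.48%.

Directly count primes up to 1901: π(1901) = 291. The PNT approximation gives 1901/ln(1901) ≈ 1901/7.55014 ≈ 251.78. Relative error (π(x) − x/ln(x)) / π(x) ≈ 13.48%; the approximation is known to undercount slightly (Li(x) is a better estimate).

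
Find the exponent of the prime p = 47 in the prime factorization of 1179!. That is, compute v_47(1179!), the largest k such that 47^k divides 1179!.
v_47(1179!) = 25

Legendre's formula: v_p(n!) = Σ_{k ≥ 1} ⌊n / p^k⌋. For p = 47, n = 1179, the terms are:
  ⌊1179/47^1⌋ = ⌊1179/47⌋ = 25
(the next term ⌊1179/47^2⌋ = 0, terminating the sum). Summing: v_47(1179!) = 25 = 25.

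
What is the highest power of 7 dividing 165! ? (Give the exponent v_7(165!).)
v_7(165!) = 26

Legendre's formula: v_p(n!) = Σ_{k ≥ 1} ⌊n / p^k⌋. For p = 7, n = 165, the terms are:
  ⌊165/7^1⌋ = ⌊165/7⌋ = 23
  ⌊165/7^2⌋ = ⌊165/49⌋ = 3
(the next term ⌊165/7^3⌋ = 0, terminating the sum). Summing: v_7(165!) = 23 + 3 = 26.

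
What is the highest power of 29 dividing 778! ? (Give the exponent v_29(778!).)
v_29(778!) = 26

Legendre's formula: v_p(n!) = Σ_{k ≥ 1} ⌊n / p^k⌋. For p = 29, n = 778, the terms are:
  ⌊778/29^1⌋ = ⌊778/29⌋ = 26
(the next term ⌊778/29^2⌋ = 0, terminating the sum). Summing: v_29(778!) = 26 = 26.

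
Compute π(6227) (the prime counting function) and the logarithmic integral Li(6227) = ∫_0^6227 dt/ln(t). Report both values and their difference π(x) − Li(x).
π(6227) = 810;  Li(6227) ≈ 826.45;  π(x) − Li(x) ≈ -16.45.

Direct count of primes ≤ 6227 gives π(6227) = 810. Numerical evaluation of the logarithmic integral gives Li(6227) ≈ 826.45. The difference π(x) − Li(x) ≈ -16.45 is typically negative for small/moderate x (Li(x) overestimates), though Littlewood's theorem shows this sign changes infinitely often.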